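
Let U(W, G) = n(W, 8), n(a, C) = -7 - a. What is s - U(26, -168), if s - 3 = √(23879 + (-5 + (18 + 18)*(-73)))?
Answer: 36 + √21246 ≈ 181.76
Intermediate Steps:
s = 3 + √21246 (s = 3 + √(23879 + (-5 + (18 + 18)*(-73))) = 3 + √(23879 + (-5 + 36*(-73))) = 3 + √(23879 + (-5 - 2628)) = 3 + √(23879 - 2633) = 3 + √21246 ≈ 148.76)
U(W, G) = -7 - W
s - U(26, -168) = (3 + √21246) - (-7 - 1*26) = (3 + √21246) - (-7 - 26) = (3 + √21246) - 1*(-33) = (3 + √21246) + 33 = 36 + √21246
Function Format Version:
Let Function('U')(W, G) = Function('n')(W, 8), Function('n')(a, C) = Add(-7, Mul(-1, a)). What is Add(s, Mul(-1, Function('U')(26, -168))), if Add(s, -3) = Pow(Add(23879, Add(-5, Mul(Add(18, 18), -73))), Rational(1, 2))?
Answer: Add(36, Pow(21246, Rational(1, 2))) ≈ 181.76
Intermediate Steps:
s = Add(3, Pow(21246, Rational(1, 2))) (s = Add(3, Pow(Add(23879, Add(-5, Mul(Add(18, 18), -73))), Rational(1, 2))) = Add(3, Pow(Add(23879, Add(-5, Mul(36, -73))), Rational(1, 2))) = Add(3, Pow(Add(23879, Add(-5, -2628)), Rational(1, 2))) = Add(3, Pow(Add(23879, -2633), Rational(1, 2))) = Add(3, Pow(21246, Rational(1, 2))) ≈ 148.76)
Function('U')(W, G) = Add(-7, Mul(-1, W))
Add(s, Mul(-1, Function('U')(26, -168))) = Add(Add(3, Pow(21246, Rational(1, 2))), Mul(-1, Add(-7, Mul(-1, 26)))) = Add(Add(3, Pow(21246, Rational(1, 2))), Mul(-1, Add(-7, -26))) = Add(Add(3, Pow(21246, Rational(1, 2))), Mul(-1, -33)) = Add(Add(3, Pow(21246, Rational(1, 2))), 33) = Add(36, Pow(21246, Rational(1, 2)))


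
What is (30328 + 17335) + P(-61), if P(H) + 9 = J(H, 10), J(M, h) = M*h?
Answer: 47044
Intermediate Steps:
P(H) = -9 + 10*H (P(H) = -9 + H*10 = -9 + 10*H)
(30328 + 17335) + P(-61) = (30328 + 17335) + (-9 + 10*(-61)) = 47663 + (-9 - 610) = 47663 - 619 = 47044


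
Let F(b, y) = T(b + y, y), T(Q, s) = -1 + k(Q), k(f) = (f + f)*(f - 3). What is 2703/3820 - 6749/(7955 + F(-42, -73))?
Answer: 34538951/67029540 ≈ 0.51528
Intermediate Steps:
k(f) = 2*f*(-3 + f) (k(f) = (2*f)*(-3 + f) = 2*f*(-3 + f))
T(Q, s) = -1 + 2*Q*(-3 + Q)
F(b, y) = -1 + 2*(b + y)*(-3 + b + y) (F(b, y) = -1 + 2*(b + y)*(-3 + (b + y)) = -1 + 2*(b + y)*(-3 + b + y))
2703/3820 - 6749/(7955 + F(-42, -73)) = 2703/3820 - 6749/(7955 + (-1 + 2*(-42 - 73)*(-3 - 42 - 73))) = 2703*(1/3820) - 6749/(7955 + (-1 + 2*(-115)*(-118))) = 2703/3820 - 6749/(7955 + (-1 + 27140)) = 2703/3820 - 6749/(7955 + 27139) = 2703/3820 - 6749/35094 = 34538951/67029540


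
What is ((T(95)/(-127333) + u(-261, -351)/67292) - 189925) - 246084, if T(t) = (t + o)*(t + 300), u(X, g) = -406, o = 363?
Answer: -1867975978409521/4284246118 ≈ -4.3601e+5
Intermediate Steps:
T(t) = (300 + t)*(363 + t) (T(t) = (t + 363)*(t + 300) = (363 + t)*(300 + t) = (300 + t)*(363 + t))
((T(95)/(-127333) + u(-261, -351)/67292) - 189925) - 246084 = (((108900 + 95**2 + 663*95)/(-127333) - 406/67292) - 189925) - 246084 = (((108900 + 9025 + 62985)*(-1/127333) - 406*1/67292) - 189925) - 246084 = ((180910*(-1/127333) - 203/33646) - 189925) - 246084 = ((-180910/127333 - 203/33646) - 189925) - 246084 = (-6112746459/4284246118 - 189925) - 246084 = -813691556707609/4284246118 - 246084 = -1867975978409521/4284246118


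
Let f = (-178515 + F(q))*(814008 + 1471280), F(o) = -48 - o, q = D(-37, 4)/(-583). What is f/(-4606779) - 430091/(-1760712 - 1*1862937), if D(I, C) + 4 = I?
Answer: 287360181741815825509/3244074372653631 ≈ 88580.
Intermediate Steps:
D(I, C) = -4 + I
q = 41/583 (q = (-4 - 37)/(-583) = -41*(-1/583) = 41/583 ≈ 0.070326)
f = -237903668403760/583 (f = (-178515 + (-48 - 1*41/583))*(814008 + 1471280) = (-178515 + (-48 - 41/583))*2285288 = (-178515 - 28025/583)*2285288 = -104102270/583*2285288 = -237903668403760/583 ≈ -4.0807e+11)
f/(-4606779) - 430091/(-1760712 - 1*1862937) = -237903668403760/583/(-4606779) - 430091/(-1760712 - 1*1862937) = -237903668403760/583*(-1/4606779) - 430091/(-1760712 - 1862937) = 237903668403760/2685752157 - 430091/(-3623649) = 237903668403760/2685752157 - 430091*(-1/3623649) = 237903668403760/2685752157 + 430091/3623649 = 287360181741815825509/3244074372653631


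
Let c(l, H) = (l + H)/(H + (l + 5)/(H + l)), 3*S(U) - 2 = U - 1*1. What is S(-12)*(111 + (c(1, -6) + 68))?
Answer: -71159/108 ≈ -658.88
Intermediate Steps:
S(U) = ⅓ + U/3 (S(U) = ⅔ + (U - 1*1)/3 = ⅔ + (U - 1)/3 = ⅔ + (-1 + U)/3 = ⅔ + (-⅓ + U/3) = ⅓ + U/3)
c(l, H) = (H + l)/(H + (5 + l)/(H + l))
S(-12)*(111 + (c(1, -6) + 68)) = (⅓ + (⅓)*(-12))*(111 + ((-6 + 1)²/(5 + 1 + (-6)² - 6*1) + 68)) = (⅓ - 4)*(111 + ((-5)²/(5 + 1 + 36 - 6) + 68)) = -11*(111 + (25/36 + 68))/3 = -11*(111 + 2473/36)/3 = -11/3*6469/36 = -71159/108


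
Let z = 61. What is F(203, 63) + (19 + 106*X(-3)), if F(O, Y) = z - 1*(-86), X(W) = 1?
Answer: 272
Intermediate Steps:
F(O, Y) = 147 (F(O, Y) = 61 - 1*(-86) = 61 + 86 = 147)
F(203, 63) + (19 + 106*X(-3)) = 147 + (19 + 106*1) = 147 + (19 + 106) = 147 + 125 = 272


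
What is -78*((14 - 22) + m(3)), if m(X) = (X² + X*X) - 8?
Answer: -156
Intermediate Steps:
m(X) = -8 + 2*X² (m(X) = (X² + X²) - 8 = 2*X² - 8 = -8 + 2*X²)
-78*((14 - 22) + m(3)) = -78*((14 - 22) + (-8 + 2*3²)) = -78*(-8 + (-8 + 2*9)) = -78*(-8 + (-8 + 18)) = -78*(-8 + 10) = -78*2 = -156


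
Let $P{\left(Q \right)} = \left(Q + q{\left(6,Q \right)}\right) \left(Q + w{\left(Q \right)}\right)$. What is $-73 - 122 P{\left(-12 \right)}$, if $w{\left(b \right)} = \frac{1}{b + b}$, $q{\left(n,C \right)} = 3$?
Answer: $- \frac{53179}{4} \approx -13295.0$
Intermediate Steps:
$w{\left(b \right)} = \frac{1}{2 b}$
$P{\left(Q \right)} = \left(3 + Q\right) \left(Q + \frac{1}{2 Q}\right)$ ($P{\left(Q \right)} = \left(Q + 3\right) \left(Q + \frac{1}{2 Q}\right) = \left(3 + Q\right) \left(Q + \frac{1}{2 Q}\right)$)
$-73 - 122 P{\left(-12 \right)} = -73 - 122 \left(\frac{1}{2} + \left(-12\right)^{2} + 3 \left(-12\right) + \frac{3}{2 \left(-12\right)}\right) = -73 - 122 \left(\frac{1}{2} + 144 - 36 + \frac{3}{2} \left(- \frac{1}{12}\right)\right) = -73 - 122 \left(\frac{1}{2} + 144 - 36 - \frac{1}{8}\right) = -73 - \frac{52887}{4} = - \frac{53179}{4}$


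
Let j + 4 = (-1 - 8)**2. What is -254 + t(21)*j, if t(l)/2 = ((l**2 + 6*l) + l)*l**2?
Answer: 39933178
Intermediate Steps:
j = 77 (j = -4 + (-1 - 8)**2 = -4 + (-9)**2 = -4 + 81 = 77)
t(l) = 2*l**2*(l**2 + 7*l) (t(l) = 2*(((l**2 + 6*l) + l)*l**2) = 2*((l**2 + 7*l)*l**2) = 2*(l**2*(l**2 + 7*l)) = 2*l**2*(l**2 + 7*l))
-254 + t(21)*j = -254 + (2*21**3*(7 + 21))*77 = -254 + (2*9261*28)*77 = -254 + 518616*77 = -254 + 39933432 = 39933178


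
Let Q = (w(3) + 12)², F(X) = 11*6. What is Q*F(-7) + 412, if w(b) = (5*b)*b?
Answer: 214846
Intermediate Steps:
w(b) = 5*b²
F(X) = 66
Q = 3249 (Q = (5*3² + 12)² = (5*9 + 12)² = (45 + 12)² = 57² = 3249)
Q*F(-7) + 412 = 3249*66 + 412 = 214434 + 412 = 214846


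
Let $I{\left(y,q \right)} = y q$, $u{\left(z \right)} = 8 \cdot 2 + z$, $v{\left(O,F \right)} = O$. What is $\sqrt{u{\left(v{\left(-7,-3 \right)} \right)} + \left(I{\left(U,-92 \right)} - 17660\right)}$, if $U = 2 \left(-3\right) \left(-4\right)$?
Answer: $i \sqrt{19859} \approx 140.92 i$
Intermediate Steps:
$u{\left(z \right)} = 16 + z$
$U = 24$ ($U = \left(-6\right) \left(-4\right) = 24$)
$I{\left(y,q \right)} = q y$
$\sqrt{u{\left(v{\left(-7,-3 \right)} \right)} + \left(I{\left(U,-92 \right)} - 17660\right)} = \sqrt{\left(16 - 7\right) - 19868} = \sqrt{9 - 19868} = \sqrt{-19859} = i \sqrt{19859}$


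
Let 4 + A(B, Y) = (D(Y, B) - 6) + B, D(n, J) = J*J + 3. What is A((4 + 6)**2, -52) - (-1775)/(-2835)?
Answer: 5722376/567 ≈ 10092.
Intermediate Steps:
D(n, J) = 3 + J**2 (D(n, J) = J**2 + 3 = 3 + J**2)
A(B, Y) = -7 + B + B**2 (A(B, Y) = -4 + (((3 + B**2) - 6) + B) = -4 + ((-3 + B**2) + B) = -4 + (-3 + B + B**2) = -7 + B + B**2)
A((4 + 6)**2, -52) - (-1775)/(-2835) = (-7 + (4 + 6)**2 + ((4 + 6)**2)**2) - (-1775)/(-2835) = (-7 + 10**2 + (10**2)**2) - (-1775)*(-1)/2835 = (-7 + 100 + 100**2) - 1*355/567 = (-7 + 100 + 10000) - 355/567 = 10093 - 355/567 = 5722376/567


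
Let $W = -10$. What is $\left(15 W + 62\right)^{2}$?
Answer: $7744$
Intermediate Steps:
$\left(15 W + 62\right)^{2} = \left(15 \left(-10\right) + 62\right)^{2} = \left(-150 + 62\right)^{2} = \left(-88\right)^{2} = 7744$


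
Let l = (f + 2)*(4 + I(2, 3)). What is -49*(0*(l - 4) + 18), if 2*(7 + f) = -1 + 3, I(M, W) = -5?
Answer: -882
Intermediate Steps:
f = -6 (f = -7 + (-1 + 3)/2 = -7 + (½)*2 = -7 + 1 = -6)
l = 4 (l = (-6 + 2)*(4 - 5) = -4*(-1) = 4)
-49*(0*(l - 4) + 18) = -49*(0*(4 - 4) + 18) = -49*(0*0 + 18) = -49*(0 + 18) = -49*18 = -882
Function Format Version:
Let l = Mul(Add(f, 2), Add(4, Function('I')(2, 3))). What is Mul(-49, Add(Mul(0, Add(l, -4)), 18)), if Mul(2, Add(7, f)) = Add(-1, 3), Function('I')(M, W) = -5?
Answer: -882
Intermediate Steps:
f = -6 (f = Add(-7, Mul(Rational(1, 2), Add(-1, 3))) = Add(-7, Mul(Rational(1, 2), 2)) = Add(-7, 1) = -6)
l = 4 (l = Mul(Add(-6, 2), Add(4, -5)) = Mul(-4, -1) = 4)
Mul(-49, Add(Mul(0, Add(l, -4)), 18)) = Mul(-49, Add(Mul(0, Add(4, -4)), 18)) = Mul(-49, Add(Mul(0, 0), 18)) = Mul(-49, Add(0, 18)) = Mul(-49, 18) = -882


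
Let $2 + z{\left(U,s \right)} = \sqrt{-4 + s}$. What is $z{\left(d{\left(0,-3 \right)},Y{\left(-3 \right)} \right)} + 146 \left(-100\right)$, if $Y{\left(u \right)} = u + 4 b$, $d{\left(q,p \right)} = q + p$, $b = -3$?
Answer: $-14602 + i \sqrt{19} \approx -14602.0 + 4.3589 i$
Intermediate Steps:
$d{\left(q,p \right)} = p + q$
$Y{\left(u \right)} = -12 + u$ ($Y{\left(u \right)} = u + 4 \left(-3\right) = u - 12 = -12 + u$)
$z{\left(U,s \right)} = -2 + \sqrt{-4 + s}$
$z{\left(d{\left(0,-3 \right)},Y{\left(-3 \right)} \right)} + 146 \left(-100\right) = \left(-2 + \sqrt{-4 - 15}\right) + 146 \left(-100\right) = \left(-2 + \sqrt{-4 - 15}\right) - 14600 = \left(-2 + \sqrt{-19}\right) - 14600 = \left(-2 + i \sqrt{19}\right) - 14600 = -14602 + i \sqrt{19}$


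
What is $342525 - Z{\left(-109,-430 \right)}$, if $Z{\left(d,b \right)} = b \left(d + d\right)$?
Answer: $248785$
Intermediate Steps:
$Z{\left(d,b \right)} = 2 b d$ ($Z{\left(d,b \right)} = b 2 d = 2 b d$)
$342525 - Z{\left(-109,-430 \right)} = 342525 - 2 \left(-430\right) \left(-109\right) = 342525 - 93740 = 248785$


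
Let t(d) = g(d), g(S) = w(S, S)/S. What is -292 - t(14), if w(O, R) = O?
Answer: -293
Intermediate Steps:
g(S) = 1 (g(S) = S/S = 1)
t(d) = 1
-292 - t(14) = -292 - 1*1 = -292 - 1 = -293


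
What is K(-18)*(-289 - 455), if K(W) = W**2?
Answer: -241056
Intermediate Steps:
K(-18)*(-289 - 455) = (-18)**2*(-289 - 455) = 324*(-744) = -241056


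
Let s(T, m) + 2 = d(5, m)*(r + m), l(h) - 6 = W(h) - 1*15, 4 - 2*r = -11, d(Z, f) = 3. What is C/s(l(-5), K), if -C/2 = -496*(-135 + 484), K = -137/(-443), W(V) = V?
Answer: 306740288/18985 ≈ 16157.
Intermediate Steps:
r = 15/2 (r = 2 - ½*(-11) = 2 + 11/2 = 15/2 ≈ 7.5000)
l(h) = -9 + h (l(h) = 6 + (h - 1*15) = 6 + (h - 15) = 6 + (-15 + h) = -9 + h)
K = 137/443 (K = -137*(-1/443) = 137/443 ≈ 0.30926)
C = 346208 (C = -(-992)*(-135 + 484) = -(-992)*349 = -2*(-173104) = 346208)
s(T, m) = 41/2 + 3*m (s(T, m) = -2 + 3*(15/2 + m) = -2 + (45/2 + 3*m) = 41/2 + 3*m)
C/s(l(-5), K) = 346208/(41/2 + 3*(137/443)) = 346208/(41/2 + 411/443) = 346208/(18985/886) = 346208*(886/18985) = 306740288/18985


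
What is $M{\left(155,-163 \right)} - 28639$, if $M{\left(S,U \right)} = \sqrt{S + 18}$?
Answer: $-28639 + \sqrt{173} \approx -28626.0$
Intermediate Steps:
$M{\left(S,U \right)} = \sqrt{18 + S}$
$M{\left(155,-163 \right)} - 28639 = \sqrt{18 + 155} - 28639 = \sqrt{173} - 28639 = -28639 + \sqrt{173}$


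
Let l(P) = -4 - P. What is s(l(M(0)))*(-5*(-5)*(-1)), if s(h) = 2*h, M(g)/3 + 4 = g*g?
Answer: -400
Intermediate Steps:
M(g) = -12 + 3*g**2 (M(g) = -12 + 3*(g*g) = -12 + 3*g**2)
s(l(M(0)))*(-5*(-5)*(-1)) = (2*(-4 - (-12 + 3*0**2)))*(-5*(-5)*(-1)) = (2*(-4 - (-12 + 3*0)))*(25*(-1)) = (2*(-4 - (-12 + 0)))*(-25) = (2*(-4 - 1*(-12)))*(-25) = (2*(-4 + 12))*(-25) = (2*8)*(-25) = 16*(-25) = -400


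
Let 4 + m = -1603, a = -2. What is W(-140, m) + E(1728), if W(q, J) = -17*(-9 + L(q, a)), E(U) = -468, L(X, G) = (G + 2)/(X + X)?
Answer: -315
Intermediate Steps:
L(X, G) = (2 + G)/(2*X) (L(X, G) = (2 + G)/((2*X)) = (2 + G)*(1/(2*X)) = (2 + G)/(2*X))
m = -1607 (m = -4 - 1603 = -1607)
W(q, J) = 153 (W(q, J) = -17*(-9 + (2 - 2)/(2*q)) = -17*(-9 + (½)*0/q) = -17*(-9 + 0) = -17*(-9) = 153)
W(-140, m) + E(1728) = 153 - 468 = -315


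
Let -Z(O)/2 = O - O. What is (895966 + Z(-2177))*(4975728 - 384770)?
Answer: 4113342275428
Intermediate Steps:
Z(O) = 0 (Z(O) = -2*(O - O) = -2*0 = 0)
(895966 + Z(-2177))*(4975728 - 384770) = (895966 + 0)*(4975728 - 384770) = 895966*4590958 = 4113342275428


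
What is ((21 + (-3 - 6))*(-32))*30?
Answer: -11520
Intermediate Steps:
((21 + (-3 - 6))*(-32))*30 = ((21 - 9)*(-32))*30 = (12*(-32))*30 = -384*30 = -11520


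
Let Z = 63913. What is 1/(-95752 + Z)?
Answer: -1/31839 ≈ -3.1408e-5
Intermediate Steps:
1/(-95752 + Z) = 1/(-95752 + 63913) = 1/(-31839) = -1/31839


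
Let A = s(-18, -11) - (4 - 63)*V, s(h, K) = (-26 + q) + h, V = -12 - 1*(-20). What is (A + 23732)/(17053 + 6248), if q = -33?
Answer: 24127/23301 ≈ 1.0354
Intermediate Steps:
V = 8 (V = -12 + 20 = 8)
s(h, K) = -59 + h (s(h, K) = (-26 - 33) + h = -59 + h)
A = 395 (A = (-59 - 18) - (4 - 63)*8 = -77 - (-59)*8 = -77 - 1*(-472) = -77 + 472 = 395)
(A + 23732)/(17053 + 6248) = (395 + 23732)/(17053 + 6248) = 24127/23301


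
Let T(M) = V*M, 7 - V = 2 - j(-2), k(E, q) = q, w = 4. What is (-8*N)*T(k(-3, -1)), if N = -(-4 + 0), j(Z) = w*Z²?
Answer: 672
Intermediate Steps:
j(Z) = 4*Z²
N = 4 (N = -1*(-4) = 4)
V = 21 (V = 7 - (2 - 4*(-2)²) = 7 - (2 - 4*4) = 7 - (2 - 1*16) = 7 - (2 - 16) = 7 - 1*(-14) = 7 + 14 = 21)
T(M) = 21*M
(-8*N)*T(k(-3, -1)) = (-8*4)*(21*(-1)) = -32*(-21) = 672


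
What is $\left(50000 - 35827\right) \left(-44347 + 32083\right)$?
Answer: $-173817672$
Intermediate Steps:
$\left(50000 - 35827\right) \left(-44347 + 32083\right) = 14173 \left(-12264\right) = -173817672$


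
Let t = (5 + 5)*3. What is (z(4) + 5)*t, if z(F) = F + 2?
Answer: 330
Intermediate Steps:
z(F) = 2 + F
t = 30 (t = 10*3 = 30)
(z(4) + 5)*t = ((2 + 4) + 5)*30 = (6 + 5)*30 = 11*30 = 330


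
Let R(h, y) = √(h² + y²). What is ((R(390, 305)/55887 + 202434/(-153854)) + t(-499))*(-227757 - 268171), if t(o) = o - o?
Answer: 50196344376/76927 - 2479640*√9805/55887 ≈ 6.4813e+5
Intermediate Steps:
t(o) = 0
((R(390, 305)/55887 + 202434/(-153854)) + t(-499))*(-227757 - 268171) = ((√(390² + 305²)/55887 + 202434/(-153854)) + 0)*(-227757 - 268171) = ((√(152100 + 93025)*(1/55887) + 202434*(-1/153854)) + 0)*(-495928) = ((√245125*(1/55887) - 101217/76927) + 0)*(-495928) = (((5*√9805)*(1/55887) - 101217/76927) + 0)*(-495928) = ((5*√9805/55887 - 101217/76927) + 0)*(-495928) = ((-101217/76927 + 5*√9805/55887) + 0)*(-495928) = (-101217/76927 + 5*√9805/55887)*(-495928) = 50196344376/76927 - 2479640*√9805/55887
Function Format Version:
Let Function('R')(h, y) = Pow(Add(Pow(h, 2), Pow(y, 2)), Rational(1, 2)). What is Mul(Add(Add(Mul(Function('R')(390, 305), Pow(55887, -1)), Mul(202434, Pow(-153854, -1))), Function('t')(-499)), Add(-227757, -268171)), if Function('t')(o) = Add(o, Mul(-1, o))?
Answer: Add(Rational(50196344376, 76927), Mul(Rational(-2479640, 55887), Pow(9805, Rational(1, 2)))) ≈ 6.4813e+5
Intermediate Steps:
Function('t')(o) = 0
Mul(Add(Add(Mul(Function('R')(390, 305), Pow(55887, -1)), Mul(202434, Pow(-153854, -1))), Function('t')(-499)), Add(-227757, -268171)) = Mul(Add(Add(Mul(Pow(Add(Pow(390, 2), Pow(305, 2)), Rational(1, 2)), Pow(55887, -1)), Mul(202434, Pow(-153854, -1))), 0), Add(-227757, -268171)) = Mul(Add(Add(Mul(Pow(Add(152100, 93025), Rational(1, 2)), Rational(1, 55887)), Mul(202434, Rational(-1, 153854))), 0), -495928) = Mul(Add(Add(Mul(Pow(245125, Rational(1, 2)), Rational(1, 55887)), Rational(-101217, 76927)), 0), -495928) = Mul(Add(Add(Mul(Mul(5, Pow(9805, Rational(1, 2))), Rational(1, 55887)), Rational(-101217, 76927)), 0), -495928) = Mul(Add(Add(Mul(Rational(5, 55887), Pow(9805, Rational(1, 2))), Rational(-101217, 76927)), 0), -495928) = Mul(Add(Add(Rational(-101217, 76927), Mul(Rational(5, 55887), Pow(9805, Rational(1, 2)))), 0), -495928) = Mul(Add(Rational(-101217, 76927), Mul(Rational(5, 55887), Pow(9805, Rational(1, 2)))), -495928) = Add(Rational(50196344376, 76927), Mul(Rational(-2479640, 55887), Pow(9805, Rational(1, 2))))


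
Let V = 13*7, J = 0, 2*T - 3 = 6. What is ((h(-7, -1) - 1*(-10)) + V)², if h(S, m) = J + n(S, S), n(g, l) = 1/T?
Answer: 829921/81 ≈ 10246.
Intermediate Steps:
T = 9/2 (T = 3/2 + (½)*6 = 3/2 + 3 = 9/2 ≈ 4.5000)
n(g, l) = 2/9 (n(g, l) = 1/(9/2) = 2/9)
h(S, m) = 2/9 (h(S, m) = 0 + 2/9 = 2/9)
V = 91
((h(-7, -1) - 1*(-10)) + V)² = ((2/9 - 1*(-10)) + 91)² = ((2/9 + 10) + 91)² = (92/9 + 91)² = (911/9)² = 829921/81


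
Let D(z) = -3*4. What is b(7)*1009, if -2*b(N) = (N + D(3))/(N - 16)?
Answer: -5045/18 ≈ -280.28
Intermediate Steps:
D(z) = -12
b(N) = -(-12 + N)/(2*(-16 + N)) (b(N) = -(N - 12)/(2*(N - 16)) = -(-12 + N)/(2*(-16 + N)))
b(7)*1009 = ((12 - 1*7)/(2*(-16 + 7)))*1009 = ((1/2)*(12 - 7)/(-9))*1009 = ((1/2)*(-1/9)*5)*1009 = -5/18*1009 = -5045/18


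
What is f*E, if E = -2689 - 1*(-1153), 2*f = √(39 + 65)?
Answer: -1536*√26 ≈ -7832.1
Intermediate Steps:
f = √26 (f = √(39 + 65)/2 = √104/2 = (2*√26)/2 = √26 ≈ 5.0990)
E = -1536 (E = -2689 + 1153 = -1536)
f*E = √26*(-1536) = -1536*√26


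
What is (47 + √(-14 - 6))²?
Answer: 2189 + 188*I*√5 ≈ 2189.0 + 420.38*I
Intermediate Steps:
(47 + √(-14 - 6))² = (47 + √(-20))² = (47 + 2*I*√5)²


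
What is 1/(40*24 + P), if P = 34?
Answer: 1/994 ≈ 0.0010060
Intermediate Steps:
1/(40*24 + P) = 1/(40*24 + 34) = 1/(960 + 34) = 1/994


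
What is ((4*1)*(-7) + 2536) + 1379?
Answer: 3887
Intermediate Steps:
((4*1)*(-7) + 2536) + 1379 = (4*(-7) + 2536) + 1379 = (-28 + 2536) + 1379 = 2508 + 1379 = 3887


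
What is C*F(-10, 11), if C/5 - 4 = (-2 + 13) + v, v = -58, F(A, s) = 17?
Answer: -3655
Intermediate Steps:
C = -215 (C = 20 + 5*((-2 + 13) - 58) = 20 + 5*(11 - 58) = 20 + 5*(-47) = 20 - 235 = -215)
C*F(-10, 11) = -215*17 = -3655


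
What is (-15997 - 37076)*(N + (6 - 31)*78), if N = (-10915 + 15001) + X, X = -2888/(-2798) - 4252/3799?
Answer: -602482156138512/5314801 ≈ -1.1336e+8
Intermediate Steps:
X = -462792/5314801 (X = -2888*(-1/2798) - 4252*1/3799 = 1444/1399 - 4252/3799 = -462792/5314801 ≈ -0.087076)
N = 21715814094/5314801 (N = (-10915 + 15001) - 462792/5314801 = 4086 - 462792/5314801 = 21715814094/5314801 ≈ 4085.9)
(-15997 - 37076)*(N + (6 - 31)*78) = (-15997 - 37076)*(21715814094/5314801 + (6 - 31)*78) = -53073*(21715814094/5314801 - 25*78) = -53073*(21715814094/5314801 - 1950) = -53073*11351952144/5314801 = -602482156138512/5314801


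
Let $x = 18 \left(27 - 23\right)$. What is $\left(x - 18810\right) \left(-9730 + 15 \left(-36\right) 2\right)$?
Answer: $202557780$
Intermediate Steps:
$x = 72$ ($x = 18 \cdot 4 = 72$)
$\left(x - 18810\right) \left(-9730 + 15 \left(-36\right) 2\right) = \left(72 - 18810\right) \left(-9730 + 15 \left(-36\right) 2\right) = - 18738 \left(-9730 - 1080\right) = \left(-18738\right) \left(-10810\right) = 202557780$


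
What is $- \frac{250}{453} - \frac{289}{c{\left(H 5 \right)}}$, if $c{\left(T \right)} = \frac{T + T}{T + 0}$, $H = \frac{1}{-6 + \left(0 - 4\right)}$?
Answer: $- \frac{131417}{906} \approx -145.05$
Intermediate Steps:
$H = - \frac{1}{10}$ ($H = \frac{1}{-6 + \left(0 - 4\right)} = \frac{1}{-6 - 4} = \frac{1}{-10} = - \frac{1}{10} \approx -0.1$)
$c{\left(T \right)} = 2$ ($c{\left(T \right)} = \frac{2 T}{T} = 2$)
$- \frac{250}{453} - \frac{289}{c{\left(H 5 \right)}} = - \frac{250}{453} - \frac{289}{2} = - \frac{131417}{906}$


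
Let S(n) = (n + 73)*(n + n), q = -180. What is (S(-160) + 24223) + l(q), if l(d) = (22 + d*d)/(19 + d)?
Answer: 8349721/161 ≈ 51862.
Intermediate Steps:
S(n) = 2*n*(73 + n) (S(n) = (73 + n)*(2*n) = 2*n*(73 + n))
l(d) = (22 + d²)/(19 + d)
(S(-160) + 24223) + l(q) = (2*(-160)*(73 - 160) + 24223) + (22 + (-180)²)/(19 - 180) = (2*(-160)*(-87) + 24223) + (22 + 32400)/(-161) = (27840 + 24223) - 1/161*32422 = 52063 - 32422/161 = 8349721/161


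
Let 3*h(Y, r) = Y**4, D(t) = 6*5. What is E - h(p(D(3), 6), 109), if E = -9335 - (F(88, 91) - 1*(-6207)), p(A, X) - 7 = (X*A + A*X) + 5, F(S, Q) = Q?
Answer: -6383392785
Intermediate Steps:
D(t) = 30
p(A, X) = 12 + 2*A*X (p(A, X) = 7 + ((X*A + A*X) + 5) = 7 + ((A*X + A*X) + 5) = 7 + (2*A*X + 5) = 7 + (5 + 2*A*X) = 12 + 2*A*X)
h(Y, r) = Y**4/3
E = -15633 (E = -9335 - (91 - 1*(-6207)) = -9335 - (91 + 6207) = -9335 - 1*6298 = -9335 - 6298 = -15633)
E - h(p(D(3), 6), 109) = -15633 - (12 + 2*30*6)**4/3 = -15633 - (12 + 360)**4/3 = -15633 - 372**4/3 = -15633 - 19150131456/3 = -15633 - 1*6383377152 = -15633 - 6383377152 = -6383392785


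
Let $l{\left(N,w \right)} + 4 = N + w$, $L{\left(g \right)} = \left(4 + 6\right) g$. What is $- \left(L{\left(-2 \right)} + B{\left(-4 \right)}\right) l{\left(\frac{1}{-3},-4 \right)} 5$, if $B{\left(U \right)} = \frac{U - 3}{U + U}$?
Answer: $- \frac{6375}{8} \approx -796.88$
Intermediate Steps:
$L{\left(g \right)} = 10 g$
$l{\left(N,w \right)} = -4 + N + w$ ($l{\left(N,w \right)} = -4 + \left(N + w\right) = -4 + N + w$)
$B{\left(U \right)} = \frac{-3 + U}{2 U}$
$- \left(L{\left(-2 \right)} + B{\left(-4 \right)}\right) l{\left(\frac{1}{-3},-4 \right)} 5 = - \left(10 \left(-2\right) + \frac{-3 - 4}{2 \left(-4\right)}\right) \left(-4 + \frac{1}{-3} - 4\right) 5 = - \left(-20 + \frac{1}{2} \left(- \frac{1}{4}\right) \left(-7\right)\right) \left(-4 - \frac{1}{3} - 4\right) 5 = - \left(-20 + \frac{7}{8}\right) \left(- \frac{25}{3}\right) 5 = - \left(- \frac{153}{8}\right) \left(- \frac{25}{3}\right) 5 = - \frac{1275 \cdot 5}{8} = \left(-1\right) \frac{6375}{8} = - \frac{6375}{8}$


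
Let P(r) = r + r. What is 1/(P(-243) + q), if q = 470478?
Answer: 1/469992 ≈ 2.1277e-6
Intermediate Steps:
P(r) = 2*r
1/(P(-243) + q) = 1/(2*(-243) + 470478) = 1/(-486 + 470478) = 1/469992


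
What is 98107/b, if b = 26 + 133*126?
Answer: 98107/16784 ≈ 5.8453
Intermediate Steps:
b = 16784 (b = 26 + 16758 = 16784)
98107/b = 98107/16784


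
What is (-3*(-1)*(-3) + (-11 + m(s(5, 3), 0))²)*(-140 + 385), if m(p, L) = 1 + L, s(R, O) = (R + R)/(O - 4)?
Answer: 22295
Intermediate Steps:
s(R, O) = 2*R/(-4 + O) (s(R, O) = (2*R)/(-4 + O) = 2*R/(-4 + O))
(-3*(-1)*(-3) + (-11 + m(s(5, 3), 0))²)*(-140 + 385) = (-3*(-1)*(-3) + (-11 + (1 + 0))²)*(-140 + 385) = (3*(-3) + (-11 + 1)²)*245 = (-9 + (-10)²)*245 = (-9 + 100)*245 = 91*245 = 22295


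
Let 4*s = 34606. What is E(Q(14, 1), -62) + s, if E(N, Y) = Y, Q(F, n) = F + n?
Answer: 17179/2 ≈ 8589.5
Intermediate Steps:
s = 17303/2 (s = (¼)*34606 = 17303/2 ≈ 8651.5)
E(Q(14, 1), -62) + s = -62 + 17303/2 = 17179/2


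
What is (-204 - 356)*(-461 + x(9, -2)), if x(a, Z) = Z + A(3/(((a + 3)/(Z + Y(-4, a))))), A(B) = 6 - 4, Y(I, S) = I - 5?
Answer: 258160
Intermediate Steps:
Y(I, S) = -5 + I
A(B) = 2
x(a, Z) = 2 + Z (x(a, Z) = Z + 2 = 2 + Z)
(-204 - 356)*(-461 + x(9, -2)) = (-204 - 356)*(-461 + (2 - 2)) = -560*(-461 + 0) = -560*(-461) = 258160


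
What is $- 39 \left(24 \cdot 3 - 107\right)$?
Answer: $1365$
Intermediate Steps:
$- 39 \left(24 \cdot 3 - 107\right) = - 39 \left(72 - 107\right) = \left(-39\right) \left(-35\right) = 1365$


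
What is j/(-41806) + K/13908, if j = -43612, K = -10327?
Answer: 87412567/290718924 ≈ 0.30068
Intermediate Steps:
j/(-41806) + K/13908 = -43612/(-41806) - 10327/13908 = -43612*(-1/41806) - 10327*1/13908 = 21806/20903 - 10327/13908 = 87412567/290718924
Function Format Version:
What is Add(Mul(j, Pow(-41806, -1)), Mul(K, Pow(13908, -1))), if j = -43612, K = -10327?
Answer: Rational(87412567, 290718924) ≈ 0.30068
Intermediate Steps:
Add(Mul(j, Pow(-41806, -1)), Mul(K, Pow(13908, -1))) = Add(Mul(-43612, Pow(-41806, -1)), Mul(-10327, Pow(13908, -1))) = Add(Mul(-43612, Rational(-1, 41806)), Mul(-10327, Rational(1, 13908))) = Add(Rational(21806, 20903), Rational(-10327, 13908)) = Rational(87412567, 290718924)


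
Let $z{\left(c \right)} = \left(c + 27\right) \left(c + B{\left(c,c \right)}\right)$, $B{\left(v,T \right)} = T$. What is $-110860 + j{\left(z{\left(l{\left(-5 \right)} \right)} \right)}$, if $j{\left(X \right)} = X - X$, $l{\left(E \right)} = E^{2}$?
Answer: $-110860$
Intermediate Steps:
$z{\left(c \right)} = 2 c \left(27 + c\right)$ ($z{\left(c \right)} = \left(c + 27\right) \left(c + c\right) = \left(27 + c\right) 2 c = 2 c \left(27 + c\right)$)
$j{\left(X \right)} = 0$
$-110860 + j{\left(z{\left(l{\left(-5 \right)} \right)} \right)} = -110860 + 0 = -110860$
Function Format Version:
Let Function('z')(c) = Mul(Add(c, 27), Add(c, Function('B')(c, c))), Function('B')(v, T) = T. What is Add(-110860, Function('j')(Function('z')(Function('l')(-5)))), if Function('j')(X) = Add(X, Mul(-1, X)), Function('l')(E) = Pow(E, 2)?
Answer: -110860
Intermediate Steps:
Function('z')(c) = Mul(2, c, Add(27, c)) (Function('z')(c) = Mul(Add(c, 27), Add(c, c)) = Mul(Add(27, c), Mul(2, c)) = Mul(2, c, Add(27, c)))
Function('j')(X) = 0
Add(-110860, Function('j')(Function('z')(Function('l')(-5)))) = Add(-110860, 0) = -110860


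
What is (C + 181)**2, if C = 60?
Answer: 58081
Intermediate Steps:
(C + 181)**2 = (60 + 181)**2 = 241**2 = 58081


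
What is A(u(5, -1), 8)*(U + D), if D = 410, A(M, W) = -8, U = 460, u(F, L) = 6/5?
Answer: -6960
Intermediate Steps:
u(F, L) = 6/5 (u(F, L) = 6*(⅕) = 6/5)
A(u(5, -1), 8)*(U + D) = -8*(460 + 410) = -8*870 = -6960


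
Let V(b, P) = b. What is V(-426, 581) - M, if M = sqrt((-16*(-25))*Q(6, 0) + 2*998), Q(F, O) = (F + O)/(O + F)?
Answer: -426 - 2*sqrt(599) ≈ -474.95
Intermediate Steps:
Q(F, O) = 1 (Q(F, O) = (F + O)/(F + O) = 1)
M = 2*sqrt(599) (M = sqrt(-16*(-25)*1 + 2*998) = sqrt(400*1 + 1996) = sqrt(400 + 1996) = sqrt(2396) = 2*sqrt(599) ≈ 48.949)
V(-426, 581) - M = -426 - 2*sqrt(599)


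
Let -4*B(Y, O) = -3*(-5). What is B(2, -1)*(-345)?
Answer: 5175/4 ≈ 1293.8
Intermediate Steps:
B(Y, O) = -15/4 (B(Y, O) = -(-3)*(-5)/4 = -¼*15 = -15/4)
B(2, -1)*(-345) = -15/4*(-345) = 5175/4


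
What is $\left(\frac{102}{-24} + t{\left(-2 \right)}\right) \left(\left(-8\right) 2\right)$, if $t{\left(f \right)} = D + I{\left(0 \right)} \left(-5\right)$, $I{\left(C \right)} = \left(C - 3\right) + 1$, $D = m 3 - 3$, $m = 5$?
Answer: $-284$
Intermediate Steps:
$D = 12$ ($D = 5 \cdot 3 - 3 = 15 - 3 = 12$)
$I{\left(C \right)} = -2 + C$ ($I{\left(C \right)} = \left(-3 + C\right) + 1 = -2 + C$)
$t{\left(f \right)} = 22$ ($t{\left(f \right)} = 12 + \left(-2 + 0\right) \left(-5\right) = 12 - -10 = 12 + 10 = 22$)
$\left(\frac{102}{-24} + t{\left(-2 \right)}\right) \left(\left(-8\right) 2\right) = \left(\frac{102}{-24} + 22\right) \left(\left(-8\right) 2\right) = \left(102 \left(- \frac{1}{24}\right) + 22\right) \left(-16\right) = \left(- \frac{17}{4} + 22\right) \left(-16\right) = \frac{71}{4} \left(-16\right) = -284$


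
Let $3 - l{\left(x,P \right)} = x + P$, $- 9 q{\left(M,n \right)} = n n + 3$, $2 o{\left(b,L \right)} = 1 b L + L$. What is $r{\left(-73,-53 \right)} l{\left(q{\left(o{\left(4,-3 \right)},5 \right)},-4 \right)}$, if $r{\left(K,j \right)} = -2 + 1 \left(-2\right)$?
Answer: $- \frac{364}{9} \approx -40.444$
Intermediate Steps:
$o{\left(b,L \right)} = \frac{L}{2} + \frac{L b}{2}$ ($o{\left(b,L \right)} = \frac{1 b L + L}{2} = \frac{b L + L}{2} = \frac{L b + L}{2} = \frac{L + L b}{2} = \frac{L}{2} + \frac{L b}{2}$)
$q{\left(M,n \right)} = - \frac{1}{3} - \frac{n^{2}}{9}$ ($q{\left(M,n \right)} = - \frac{n n + 3}{9} = - \frac{n^{2} + 3}{9} = - \frac{3 + n^{2}}{9} = - \frac{1}{3} - \frac{n^{2}}{9}$)
$r{\left(K,j \right)} = -4$ ($r{\left(K,j \right)} = -2 - 2 = -4$)
$l{\left(x,P \right)} = 3 - P - x$ ($l{\left(x,P \right)} = 3 - \left(x + P\right) = 3 - \left(P + x\right) = 3 - P - x$)
$r{\left(-73,-53 \right)} l{\left(q{\left(o{\left(4,-3 \right)},5 \right)},-4 \right)} = - 4 \left(3 - -4 - \left(- \frac{1}{3} - \frac{5^{2}}{9}\right)\right) = - 4 \left(3 + 4 - \left(- \frac{1}{3} - \frac{25}{9}\right)\right) = - 4 \left(3 + 4 - - \frac{28}{9}\right) = - 4 \left(3 + 4 + \frac{28}{9}\right) = \left(-4\right) \frac{91}{9} = - \frac{364}{9}$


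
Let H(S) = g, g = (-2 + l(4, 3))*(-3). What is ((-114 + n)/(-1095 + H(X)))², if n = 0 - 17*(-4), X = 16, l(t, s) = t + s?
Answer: 529/308025 ≈ 0.0017174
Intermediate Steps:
l(t, s) = s + t
g = -15 (g = (-2 + (3 + 4))*(-3) = (-2 + 7)*(-3) = 5*(-3) = -15)
H(S) = -15
n = 68 (n = 0 + 68 = 68)
((-114 + n)/(-1095 + H(X)))² = ((-114 + 68)/(-1095 - 15))² = (-46/(-1110))² = (-46*(-1/1110))² = (23/555)² = 529/308025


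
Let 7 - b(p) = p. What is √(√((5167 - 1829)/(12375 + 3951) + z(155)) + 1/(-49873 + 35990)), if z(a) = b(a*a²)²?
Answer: √(-102787524603 + 524439251769*√102670491210396663367)/37775643 ≈ 1929.7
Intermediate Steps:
b(p) = 7 - p
z(a) = (7 - a³)² (z(a) = (7 - a*a²)² = (7 - a³)²)
√(√((5167 - 1829)/(12375 + 3951) + z(155)) + 1/(-49873 + 35990)) = √(√((5167 - 1829)/(12375 + 3951) + (-7 + 155³)²) + 1/(-49873 + 35990)) = √(√(3338/16326 + (-7 + 3723875)²) + 1/(-13883)) = √(√(3338*(1/16326) + 3723868²) - 1/13883) = √(√(1669/8163 + 13867192881424) - 1/13883) = √(√(113197895491065781/8163) - 1/13883) = √(√102670491210396663367/2721 - 1/13883) = √(-1/13883 + √102670491210396663367/2721)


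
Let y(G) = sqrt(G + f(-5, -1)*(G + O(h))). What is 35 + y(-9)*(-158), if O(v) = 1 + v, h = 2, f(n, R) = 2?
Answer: 35 - 158*I*sqrt(21) ≈ 35.0 - 724.05*I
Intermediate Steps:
y(G) = sqrt(6 + 3*G) (y(G) = sqrt(G + 2*(G + (1 + 2))) = sqrt(G + 2*(G + 3)) = sqrt(G + 2*(3 + G)) = sqrt(G + (6 + 2*G)) = sqrt(6 + 3*G))
35 + y(-9)*(-158) = 35 + sqrt(6 + 3*(-9))*(-158) = 35 + sqrt(6 - 27)*(-158) = 35 + sqrt(-21)*(-158) = 35 + (I*sqrt(21))*(-158) = 35 - 158*I*sqrt(21)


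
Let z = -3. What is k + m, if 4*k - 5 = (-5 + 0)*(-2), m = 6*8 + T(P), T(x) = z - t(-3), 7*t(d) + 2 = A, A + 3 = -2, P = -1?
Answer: 199/4 ≈ 49.750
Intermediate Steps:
A = -5 (A = -3 - 2 = -5)
t(d) = -1 (t(d) = -2/7 + (⅐)*(-5) = -2/7 - 5/7 = -1)
T(x) = -2 (T(x) = -3 - 1*(-1) = -3 + 1 = -2)
m = 46 (m = 6*8 - 2 = 48 - 2 = 46)
k = 15/4 (k = 5/4 + ((-5 + 0)*(-2))/4 = 5/4 + (-5*(-2))/4 = 5/4 + (¼)*10 = 5/4 + 5/2 = 15/4 ≈ 3.7500)
k + m = 15/4 + 46 = 199/4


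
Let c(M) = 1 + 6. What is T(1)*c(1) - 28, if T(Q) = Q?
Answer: -21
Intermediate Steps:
c(M) = 7
T(1)*c(1) - 28 = 1*7 - 28 = 7 - 28 = -21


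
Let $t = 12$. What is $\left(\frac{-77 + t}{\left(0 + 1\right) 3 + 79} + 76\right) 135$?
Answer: $\frac{832545}{82} \approx 10153.0$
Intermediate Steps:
$\left(\frac{-77 + t}{\left(0 + 1\right) 3 + 79} + 76\right) 135 = \left(\frac{-77 + 12}{\left(0 + 1\right) 3 + 79} + 76\right) 135 = \left(- \frac{65}{1 \cdot 3 + 79} + 76\right) 135 = \left(- \frac{65}{3 + 79} + 76\right) 135 = \left(- \frac{65}{82} + 76\right) 135 = \frac{6167}{82} \cdot 135 = \frac{832545}{82}$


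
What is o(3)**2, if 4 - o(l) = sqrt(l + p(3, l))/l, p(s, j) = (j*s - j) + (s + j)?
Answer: (12 - sqrt(15))**2/9 ≈ 7.3387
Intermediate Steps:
p(s, j) = s + j*s (p(s, j) = (-j + j*s) + (j + s) = s + j*s)
o(l) = 4 - sqrt(3 + 4*l)/l (o(l) = 4 - sqrt(l + 3*(1 + l))/l = 4 - sqrt(l + (3 + 3*l))/l = 4 - sqrt(3 + 4*l)/l)
o(3)**2 = (4 - 1*sqrt(3 + 4*3)/3)**2 = (4 - 1*1/3*sqrt(3 + 12))**2 = (4 - 1*1/3*sqrt(15))**2 = (4 - sqrt(15)/3)**2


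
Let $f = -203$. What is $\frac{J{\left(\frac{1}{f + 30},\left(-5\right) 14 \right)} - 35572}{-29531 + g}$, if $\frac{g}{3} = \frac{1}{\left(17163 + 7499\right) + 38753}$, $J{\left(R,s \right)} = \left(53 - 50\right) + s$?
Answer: $\frac{2260047185}{1872708362} \approx 1.2068$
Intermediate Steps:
$J{\left(R,s \right)} = 3 + s$
$g = \frac{3}{63415}$ ($g = \frac{3}{\left(17163 + 7499\right) + 38753} = \frac{3}{24662 + 38753} = \frac{3}{63415} \approx 4.7307 \cdot 10^{-5}$)
$\frac{J{\left(\frac{1}{f + 30},\left(-5\right) 14 \right)} - 35572}{-29531 + g} = \frac{\left(3 - 70\right) - 35572}{-29531 + \frac{3}{63415}} = \frac{\left(3 - 70\right) - 35572}{- \frac{1872708362}{63415}} = \left(-67 - 35572\right) \left(- \frac{63415}{1872708362}\right) = \left(-35639\right) \left(- \frac{63415}{1872708362}\right) = \frac{2260047185}{1872708362}$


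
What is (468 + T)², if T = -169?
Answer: 89401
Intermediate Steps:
(468 + T)² = (468 - 169)² = 299² = 89401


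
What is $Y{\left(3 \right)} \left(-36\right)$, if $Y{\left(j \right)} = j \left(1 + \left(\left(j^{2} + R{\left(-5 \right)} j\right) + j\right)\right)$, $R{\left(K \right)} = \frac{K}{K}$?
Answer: $-1728$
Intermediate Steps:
$R{\left(K \right)} = 1$
$Y{\left(j \right)} = j \left(1 + j^{2} + 2 j\right)$ ($Y{\left(j \right)} = j \left(1 + \left(\left(j^{2} + 1 j\right) + j\right)\right) = j \left(1 + \left(\left(j^{2} + j\right) + j\right)\right) = j \left(1 + \left(\left(j + j^{2}\right) + j\right)\right) = j \left(1 + \left(j^{2} + 2 j\right)\right) = j \left(1 + j^{2} + 2 j\right)$)
$Y{\left(3 \right)} \left(-36\right) = 3 \left(1 + 3^{2} + 2 \cdot 3\right) \left(-36\right) = 3 \left(1 + 9 + 6\right) \left(-36\right) = 3 \cdot 16 \left(-36\right) = 48 \left(-36\right) = -1728$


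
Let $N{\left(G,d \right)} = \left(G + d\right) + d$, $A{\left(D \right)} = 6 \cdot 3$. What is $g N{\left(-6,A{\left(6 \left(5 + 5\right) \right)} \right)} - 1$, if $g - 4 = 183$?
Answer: $5609$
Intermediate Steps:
$g = 187$ ($g = 4 + 183 = 187$)
$A{\left(D \right)} = 18$
$N{\left(G,d \right)} = G + 2 d$
$g N{\left(-6,A{\left(6 \left(5 + 5\right) \right)} \right)} - 1 = 187 \left(-6 + 2 \cdot 18\right) - 1 = 187 \left(-6 + 36\right) - 1 = 187 \cdot 30 - 1 = 5610 - 1 = 5609$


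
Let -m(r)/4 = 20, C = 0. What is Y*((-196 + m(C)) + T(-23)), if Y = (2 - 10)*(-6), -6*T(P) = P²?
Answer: -17480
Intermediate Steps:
m(r) = -80 (m(r) = -4*20 = -80)
T(P) = -P²/6
Y = 48 (Y = -8*(-6) = 48)
Y*((-196 + m(C)) + T(-23)) = 48*((-196 - 80) - ⅙*(-23)²) = 48*(-276 - ⅙*529) = 48*(-276 - 529/6) = 48*(-2185/6) = -17480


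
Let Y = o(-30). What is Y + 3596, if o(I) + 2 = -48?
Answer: 3546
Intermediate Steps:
o(I) = -50 (o(I) = -2 - 48 = -50)
Y = -50
Y + 3596 = -50 + 3596 = 3546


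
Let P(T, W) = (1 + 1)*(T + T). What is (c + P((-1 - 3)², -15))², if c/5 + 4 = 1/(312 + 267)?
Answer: 649281361/335241 ≈ 1936.8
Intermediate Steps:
P(T, W) = 4*T (P(T, W) = 2*(2*T) = 4*T)
c = -11575/579 (c = -20 + 5/(312 + 267) = -20 + 5/579 = -11575/579 ≈ -19.991)
(c + P((-1 - 3)², -15))² = (-11575/579 + 4*(-1 - 3)²)² = (-11575/579 + 4*(-4)²)² = (-11575/579 + 4*16)² = (-11575/579 + 64)² = (25481/579)² = 649281361/335241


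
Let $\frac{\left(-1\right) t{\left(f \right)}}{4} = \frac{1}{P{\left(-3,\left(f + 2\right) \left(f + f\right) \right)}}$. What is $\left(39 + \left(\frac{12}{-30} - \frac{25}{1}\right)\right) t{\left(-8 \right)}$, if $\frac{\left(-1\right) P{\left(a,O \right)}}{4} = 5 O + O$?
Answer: $\frac{17}{720} \approx 0.023611$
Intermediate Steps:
$P{\left(a,O \right)} = - 24 O$ ($P{\left(a,O \right)} = - 4 \left(5 O + O\right) = - 4 \cdot 6 O = - 24 O$)
$t{\left(f \right)} = \frac{1}{12 f \left(2 + f\right)}$ ($t{\left(f \right)} = - \frac{4}{\left(-24\right) \left(f + 2\right) \left(f + f\right)} = - \frac{4}{\left(-24\right) \left(2 + f\right) 2 f} = - \frac{4}{\left(-24\right) 2 f \left(2 + f\right)} = - \frac{4}{\left(-48\right) f \left(2 + f\right)} = - 4 \left(- \frac{1}{48 f \left(2 + f\right)}\right) = \frac{1}{12 f \left(2 + f\right)}$)
$\left(39 + \left(\frac{12}{-30} - \frac{25}{1}\right)\right) t{\left(-8 \right)} = \left(39 + \left(\frac{12}{-30} - \frac{25}{1}\right)\right) \frac{1}{12 \left(-8\right) \left(2 - 8\right)} = \left(39 + \left(12 \left(- \frac{1}{30}\right) - 25\right)\right) \frac{1}{12} \left(- \frac{1}{8}\right) \frac{1}{-6} = \left(39 - \frac{127}{5}\right) \frac{1}{12} \left(- \frac{1}{8}\right) \left(- \frac{1}{6}\right) = \left(39 - \frac{127}{5}\right) \frac{1}{576} = \frac{68}{5} \cdot \frac{1}{576} = \frac{17}{720}$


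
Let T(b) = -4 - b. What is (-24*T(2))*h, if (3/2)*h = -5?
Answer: -480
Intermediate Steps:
h = -10/3 (h = (⅔)*(-5) = -10/3 ≈ -3.3333)
(-24*T(2))*h = -24*(-4 - 1*2)*(-10/3) = -24*(-4 - 2)*(-10/3) = -24*(-6)*(-10/3) = 144*(-10/3) = -480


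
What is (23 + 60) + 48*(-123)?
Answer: -5821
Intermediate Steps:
(23 + 60) + 48*(-123) = 83 - 5904 = -5821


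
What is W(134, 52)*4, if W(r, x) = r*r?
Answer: 71824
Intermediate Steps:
W(r, x) = r²
W(134, 52)*4 = 134²*4 = 17956*4 = 71824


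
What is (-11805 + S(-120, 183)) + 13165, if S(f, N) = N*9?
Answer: 3007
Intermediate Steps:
S(f, N) = 9*N
(-11805 + S(-120, 183)) + 13165 = (-11805 + 9*183) + 13165 = (-11805 + 1647) + 13165 = -10158 + 13165 = 3007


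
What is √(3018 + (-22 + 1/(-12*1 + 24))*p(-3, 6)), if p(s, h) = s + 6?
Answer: 7*√241/2 ≈ 54.335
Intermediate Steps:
p(s, h) = 6 + s
√(3018 + (-22 + 1/(-12*1 + 24))*p(-3, 6)) = √(3018 + (-22 + 1/(-12*1 + 24))*(6 - 3)) = √(3018 + (-22 + 1/(-12 + 24))*3) = √(3018 + (-22 + 1/12)*3) = √(3018 - 263/12*3) = √(3018 - 263/4) = √(11809/4) = 7*√241/2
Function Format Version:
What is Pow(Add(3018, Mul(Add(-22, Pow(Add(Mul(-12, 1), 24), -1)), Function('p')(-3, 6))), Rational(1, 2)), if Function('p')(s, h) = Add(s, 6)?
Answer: Mul(Rational(7, 2), Pow(241, Rational(1, 2))) ≈ 54.335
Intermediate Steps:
Function('p')(s, h) = Add(6, s)
Pow(Add(3018, Mul(Add(-22, Pow(Add(Mul(-12, 1), 24), -1)), Function('p')(-3, 6))), Rational(1, 2)) = Pow(Add(3018, Mul(Add(-22, Pow(Add(Mul(-12, 1), 24), -1)), Add(6, -3))), Rational(1, 2)) = Pow(Add(3018, Mul(Add(-22, Pow(Add(-12, 24), -1)), 3)), Rational(1, 2)) = Pow(Add(3018, Mul(Add(-22, Pow(12, -1)), 3)), Rational(1, 2)) = Pow(Add(3018, Mul(Add(-22, Rational(1, 12)), 3)), Rational(1, 2)) = Pow(Add(3018, Mul(Rational(-263, 12), 3)), Rational(1, 2)) = Pow(Add(3018, Rational(-263, 4)), Rational(1, 2)) = Pow(Rational(11809, 4), Rational(1, 2)) = Mul(Rational(7, 2), Pow(241, Rational(1, 2)))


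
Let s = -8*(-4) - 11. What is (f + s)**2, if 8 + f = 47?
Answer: 3600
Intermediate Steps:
f = 39 (f = -8 + 47 = 39)
s = 21 (s = 32 - 11 = 21)
(f + s)**2 = (39 + 21)**2 = 60**2 = 3600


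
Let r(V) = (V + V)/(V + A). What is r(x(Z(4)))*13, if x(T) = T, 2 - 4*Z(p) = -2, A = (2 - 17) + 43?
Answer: 26/29 ≈ 0.89655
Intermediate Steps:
A = 28 (A = -15 + 43 = 28)
Z(p) = 1 (Z(p) = ½ - ¼*(-2) = ½ + ½ = 1)
r(V) = 2*V/(28 + V) (r(V) = (V + V)/(V + 28) = (2*V)/(28 + V) = 2*V/(28 + V))
r(x(Z(4)))*13 = (2*1/(28 + 1))*13 = (2*1/29)*13 = (2*1*(1/29))*13 = (2/29)*13 = 26/29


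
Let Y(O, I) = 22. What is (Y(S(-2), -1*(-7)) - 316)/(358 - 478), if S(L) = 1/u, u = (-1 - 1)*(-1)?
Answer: 49/20 ≈ 2.4500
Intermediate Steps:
u = 2 (u = -2*(-1) = 2)
S(L) = ½ (S(L) = 1/2 = ½)
(Y(S(-2), -1*(-7)) - 316)/(358 - 478) = (22 - 316)/(358 - 478) = -294/(-120) = -294*(-1/120) = 49/20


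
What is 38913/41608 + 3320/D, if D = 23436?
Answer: 37503701/34825896 ≈ 1.0769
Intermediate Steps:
38913/41608 + 3320/D = 38913/41608 + 3320/23436 = 38913*(1/41608) + 3320*(1/23436) = 5559/5944 + 830/5859 = 37503701/34825896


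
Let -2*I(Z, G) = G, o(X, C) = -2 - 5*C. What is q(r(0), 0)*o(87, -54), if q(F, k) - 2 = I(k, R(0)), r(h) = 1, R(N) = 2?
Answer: 268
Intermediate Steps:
I(Z, G) = -G/2
q(F, k) = 1 (q(F, k) = 2 - ½*2 = 2 - 1 = 1)
q(r(0), 0)*o(87, -54) = 1*(-2 - 5*(-54)) = 1*(-2 + 270) = 1*268 = 268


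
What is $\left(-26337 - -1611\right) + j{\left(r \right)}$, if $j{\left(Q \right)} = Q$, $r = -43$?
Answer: $-24769$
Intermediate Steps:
$\left(-26337 - -1611\right) + j{\left(r \right)} = \left(-26337 - -1611\right) - 43 = \left(-26337 + \left(-11530 + 13141\right)\right) - 43 = \left(-26337 + 1611\right) - 43 = -24726 - 43 = -24769$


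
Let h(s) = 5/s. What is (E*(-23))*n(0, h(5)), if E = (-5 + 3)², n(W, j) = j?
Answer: -92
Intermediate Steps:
E = 4 (E = (-2)² = 4)
(E*(-23))*n(0, h(5)) = (4*(-23))*(5/5) = -460/5 = -92*1 = -92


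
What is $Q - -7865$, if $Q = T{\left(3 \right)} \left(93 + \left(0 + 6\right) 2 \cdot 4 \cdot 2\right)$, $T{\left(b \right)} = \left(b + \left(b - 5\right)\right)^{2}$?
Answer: $8054$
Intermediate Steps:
$T{\left(b \right)} = \left(-5 + 2 b\right)^{2}$ ($T{\left(b \right)} = \left(b + \left(b - 5\right)\right)^{2} = \left(b + \left(-5 + b\right)\right)^{2} = \left(-5 + 2 b\right)^{2}$)
$Q = 189$ ($Q = \left(-5 + 2 \cdot 3\right)^{2} \left(93 + \left(0 + 6\right) 2 \cdot 4 \cdot 2\right) = \left(-5 + 6\right)^{2} \left(93 + 6 \cdot 8 \cdot 2\right) = 1^{2} \left(93 + 6 \cdot 16\right) = 1 \left(93 + 96\right) = 1 \cdot 189 = 189$)
$Q - -7865 = 189 - -7865 = 189 + 7865 = 8054$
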